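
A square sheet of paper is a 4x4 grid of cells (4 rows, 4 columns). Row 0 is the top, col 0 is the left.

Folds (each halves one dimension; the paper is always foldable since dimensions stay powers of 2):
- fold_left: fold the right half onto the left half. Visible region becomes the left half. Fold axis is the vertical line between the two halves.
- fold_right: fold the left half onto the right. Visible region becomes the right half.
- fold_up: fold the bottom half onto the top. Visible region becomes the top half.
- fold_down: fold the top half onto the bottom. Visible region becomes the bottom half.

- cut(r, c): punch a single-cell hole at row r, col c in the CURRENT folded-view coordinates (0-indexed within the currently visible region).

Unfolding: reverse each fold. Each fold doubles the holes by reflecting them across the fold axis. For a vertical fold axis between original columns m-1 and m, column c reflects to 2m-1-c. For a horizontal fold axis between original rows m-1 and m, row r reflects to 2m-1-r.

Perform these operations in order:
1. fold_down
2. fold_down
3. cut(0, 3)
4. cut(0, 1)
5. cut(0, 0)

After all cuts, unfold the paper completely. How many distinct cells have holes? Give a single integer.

Op 1 fold_down: fold axis h@2; visible region now rows[2,4) x cols[0,4) = 2x4
Op 2 fold_down: fold axis h@3; visible region now rows[3,4) x cols[0,4) = 1x4
Op 3 cut(0, 3): punch at orig (3,3); cuts so far [(3, 3)]; region rows[3,4) x cols[0,4) = 1x4
Op 4 cut(0, 1): punch at orig (3,1); cuts so far [(3, 1), (3, 3)]; region rows[3,4) x cols[0,4) = 1x4
Op 5 cut(0, 0): punch at orig (3,0); cuts so far [(3, 0), (3, 1), (3, 3)]; region rows[3,4) x cols[0,4) = 1x4
Unfold 1 (reflect across h@3): 6 holes -> [(2, 0), (2, 1), (2, 3), (3, 0), (3, 1), (3, 3)]
Unfold 2 (reflect across h@2): 12 holes -> [(0, 0), (0, 1), (0, 3), (1, 0), (1, 1), (1, 3), (2, 0), (2, 1), (2, 3), (3, 0), (3, 1), (3, 3)]

Answer: 12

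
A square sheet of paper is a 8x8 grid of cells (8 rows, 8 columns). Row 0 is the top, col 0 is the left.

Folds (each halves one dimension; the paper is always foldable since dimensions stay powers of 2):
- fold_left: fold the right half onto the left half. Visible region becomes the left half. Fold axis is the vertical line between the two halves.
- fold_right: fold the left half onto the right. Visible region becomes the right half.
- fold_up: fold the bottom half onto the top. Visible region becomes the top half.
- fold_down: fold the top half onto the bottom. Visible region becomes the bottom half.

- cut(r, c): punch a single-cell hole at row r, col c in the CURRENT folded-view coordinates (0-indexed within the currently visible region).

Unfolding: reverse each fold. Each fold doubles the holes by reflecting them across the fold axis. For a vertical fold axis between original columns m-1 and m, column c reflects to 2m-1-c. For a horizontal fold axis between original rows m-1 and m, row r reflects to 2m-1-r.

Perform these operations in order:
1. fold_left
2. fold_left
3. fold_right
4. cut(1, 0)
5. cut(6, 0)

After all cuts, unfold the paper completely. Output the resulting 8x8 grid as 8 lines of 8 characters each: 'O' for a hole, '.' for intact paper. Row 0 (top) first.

Op 1 fold_left: fold axis v@4; visible region now rows[0,8) x cols[0,4) = 8x4
Op 2 fold_left: fold axis v@2; visible region now rows[0,8) x cols[0,2) = 8x2
Op 3 fold_right: fold axis v@1; visible region now rows[0,8) x cols[1,2) = 8x1
Op 4 cut(1, 0): punch at orig (1,1); cuts so far [(1, 1)]; region rows[0,8) x cols[1,2) = 8x1
Op 5 cut(6, 0): punch at orig (6,1); cuts so far [(1, 1), (6, 1)]; region rows[0,8) x cols[1,2) = 8x1
Unfold 1 (reflect across v@1): 4 holes -> [(1, 0), (1, 1), (6, 0), (6, 1)]
Unfold 2 (reflect across v@2): 8 holes -> [(1, 0), (1, 1), (1, 2), (1, 3), (6, 0), (6, 1), (6, 2), (6, 3)]
Unfold 3 (reflect across v@4): 16 holes -> [(1, 0), (1, 1), (1, 2), (1, 3), (1, 4), (1, 5), (1, 6), (1, 7), (6, 0), (6, 1), (6, 2), (6, 3), (6, 4), (6, 5), (6, 6), (6, 7)]

Answer: ........
OOOOOOOO
........
........
........
........
OOOOOOOO
........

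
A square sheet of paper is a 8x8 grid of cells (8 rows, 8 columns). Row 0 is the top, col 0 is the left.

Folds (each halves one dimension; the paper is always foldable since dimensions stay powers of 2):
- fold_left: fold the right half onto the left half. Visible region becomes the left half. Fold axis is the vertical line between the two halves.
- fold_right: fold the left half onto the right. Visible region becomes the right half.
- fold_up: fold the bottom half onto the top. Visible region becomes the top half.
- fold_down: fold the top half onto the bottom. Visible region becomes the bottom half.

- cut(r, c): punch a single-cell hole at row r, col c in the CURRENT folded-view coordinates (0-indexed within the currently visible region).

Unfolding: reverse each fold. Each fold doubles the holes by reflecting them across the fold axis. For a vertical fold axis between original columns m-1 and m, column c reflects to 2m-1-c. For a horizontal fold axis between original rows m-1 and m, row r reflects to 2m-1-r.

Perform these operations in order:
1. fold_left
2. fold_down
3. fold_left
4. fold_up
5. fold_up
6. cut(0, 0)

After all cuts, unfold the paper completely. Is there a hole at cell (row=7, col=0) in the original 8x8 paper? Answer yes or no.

Op 1 fold_left: fold axis v@4; visible region now rows[0,8) x cols[0,4) = 8x4
Op 2 fold_down: fold axis h@4; visible region now rows[4,8) x cols[0,4) = 4x4
Op 3 fold_left: fold axis v@2; visible region now rows[4,8) x cols[0,2) = 4x2
Op 4 fold_up: fold axis h@6; visible region now rows[4,6) x cols[0,2) = 2x2
Op 5 fold_up: fold axis h@5; visible region now rows[4,5) x cols[0,2) = 1x2
Op 6 cut(0, 0): punch at orig (4,0); cuts so far [(4, 0)]; region rows[4,5) x cols[0,2) = 1x2
Unfold 1 (reflect across h@5): 2 holes -> [(4, 0), (5, 0)]
Unfold 2 (reflect across h@6): 4 holes -> [(4, 0), (5, 0), (6, 0), (7, 0)]
Unfold 3 (reflect across v@2): 8 holes -> [(4, 0), (4, 3), (5, 0), (5, 3), (6, 0), (6, 3), (7, 0), (7, 3)]
Unfold 4 (reflect across h@4): 16 holes -> [(0, 0), (0, 3), (1, 0), (1, 3), (2, 0), (2, 3), (3, 0), (3, 3), (4, 0), (4, 3), (5, 0), (5, 3), (6, 0), (6, 3), (7, 0), (7, 3)]
Unfold 5 (reflect across v@4): 32 holes -> [(0, 0), (0, 3), (0, 4), (0, 7), (1, 0), (1, 3), (1, 4), (1, 7), (2, 0), (2, 3), (2, 4), (2, 7), (3, 0), (3, 3), (3, 4), (3, 7), (4, 0), (4, 3), (4, 4), (4, 7), (5, 0), (5, 3), (5, 4), (5, 7), (6, 0), (6, 3), (6, 4), (6, 7), (7, 0), (7, 3), (7, 4), (7, 7)]
Holes: [(0, 0), (0, 3), (0, 4), (0, 7), (1, 0), (1, 3), (1, 4), (1, 7), (2, 0), (2, 3), (2, 4), (2, 7), (3, 0), (3, 3), (3, 4), (3, 7), (4, 0), (4, 3), (4, 4), (4, 7), (5, 0), (5, 3), (5, 4), (5, 7), (6, 0), (6, 3), (6, 4), (6, 7), (7, 0), (7, 3), (7, 4), (7, 7)]

Answer: yes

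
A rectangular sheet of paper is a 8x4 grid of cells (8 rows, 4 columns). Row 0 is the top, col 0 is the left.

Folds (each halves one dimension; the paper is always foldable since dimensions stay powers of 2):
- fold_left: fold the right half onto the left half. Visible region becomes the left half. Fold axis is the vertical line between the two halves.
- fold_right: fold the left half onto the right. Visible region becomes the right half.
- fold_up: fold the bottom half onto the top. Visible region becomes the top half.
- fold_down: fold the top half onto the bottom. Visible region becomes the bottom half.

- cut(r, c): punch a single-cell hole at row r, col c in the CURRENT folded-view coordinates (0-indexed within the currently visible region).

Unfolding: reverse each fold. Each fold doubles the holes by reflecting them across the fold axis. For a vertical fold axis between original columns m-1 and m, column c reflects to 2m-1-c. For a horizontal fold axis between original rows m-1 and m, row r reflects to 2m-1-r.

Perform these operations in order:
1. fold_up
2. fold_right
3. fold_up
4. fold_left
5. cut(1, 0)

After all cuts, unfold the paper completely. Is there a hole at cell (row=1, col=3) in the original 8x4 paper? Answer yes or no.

Op 1 fold_up: fold axis h@4; visible region now rows[0,4) x cols[0,4) = 4x4
Op 2 fold_right: fold axis v@2; visible region now rows[0,4) x cols[2,4) = 4x2
Op 3 fold_up: fold axis h@2; visible region now rows[0,2) x cols[2,4) = 2x2
Op 4 fold_left: fold axis v@3; visible region now rows[0,2) x cols[2,3) = 2x1
Op 5 cut(1, 0): punch at orig (1,2); cuts so far [(1, 2)]; region rows[0,2) x cols[2,3) = 2x1
Unfold 1 (reflect across v@3): 2 holes -> [(1, 2), (1, 3)]
Unfold 2 (reflect across h@2): 4 holes -> [(1, 2), (1, 3), (2, 2), (2, 3)]
Unfold 3 (reflect across v@2): 8 holes -> [(1, 0), (1, 1), (1, 2), (1, 3), (2, 0), (2, 1), (2, 2), (2, 3)]
Unfold 4 (reflect across h@4): 16 holes -> [(1, 0), (1, 1), (1, 2), (1, 3), (2, 0), (2, 1), (2, 2), (2, 3), (5, 0), (5, 1), (5, 2), (5, 3), (6, 0), (6, 1), (6, 2), (6, 3)]
Holes: [(1, 0), (1, 1), (1, 2), (1, 3), (2, 0), (2, 1), (2, 2), (2, 3), (5, 0), (5, 1), (5, 2), (5, 3), (6, 0), (6, 1), (6, 2), (6, 3)]

Answer: yes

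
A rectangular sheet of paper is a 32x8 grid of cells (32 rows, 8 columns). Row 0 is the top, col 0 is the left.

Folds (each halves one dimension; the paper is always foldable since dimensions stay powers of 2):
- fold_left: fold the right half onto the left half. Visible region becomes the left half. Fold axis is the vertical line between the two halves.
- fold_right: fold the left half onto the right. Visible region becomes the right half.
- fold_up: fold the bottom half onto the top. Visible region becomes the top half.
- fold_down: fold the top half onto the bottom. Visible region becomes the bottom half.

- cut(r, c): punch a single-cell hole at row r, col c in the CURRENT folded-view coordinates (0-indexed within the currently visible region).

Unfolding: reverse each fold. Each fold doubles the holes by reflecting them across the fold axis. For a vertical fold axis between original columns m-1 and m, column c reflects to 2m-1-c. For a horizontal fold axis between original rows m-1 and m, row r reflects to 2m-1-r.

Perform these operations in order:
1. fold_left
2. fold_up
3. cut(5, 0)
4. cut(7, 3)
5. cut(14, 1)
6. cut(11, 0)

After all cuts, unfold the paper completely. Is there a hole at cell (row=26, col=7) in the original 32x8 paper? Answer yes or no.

Answer: yes

Derivation:
Op 1 fold_left: fold axis v@4; visible region now rows[0,32) x cols[0,4) = 32x4
Op 2 fold_up: fold axis h@16; visible region now rows[0,16) x cols[0,4) = 16x4
Op 3 cut(5, 0): punch at orig (5,0); cuts so far [(5, 0)]; region rows[0,16) x cols[0,4) = 16x4
Op 4 cut(7, 3): punch at orig (7,3); cuts so far [(5, 0), (7, 3)]; region rows[0,16) x cols[0,4) = 16x4
Op 5 cut(14, 1): punch at orig (14,1); cuts so far [(5, 0), (7, 3), (14, 1)]; region rows[0,16) x cols[0,4) = 16x4
Op 6 cut(11, 0): punch at orig (11,0); cuts so far [(5, 0), (7, 3), (11, 0), (14, 1)]; region rows[0,16) x cols[0,4) = 16x4
Unfold 1 (reflect across h@16): 8 holes -> [(5, 0), (7, 3), (11, 0), (14, 1), (17, 1), (20, 0), (24, 3), (26, 0)]
Unfold 2 (reflect across v@4): 16 holes -> [(5, 0), (5, 7), (7, 3), (7, 4), (11, 0), (11, 7), (14, 1), (14, 6), (17, 1), (17, 6), (20, 0), (20, 7), (24, 3), (24, 4), (26, 0), (26, 7)]
Holes: [(5, 0), (5, 7), (7, 3), (7, 4), (11, 0), (11, 7), (14, 1), (14, 6), (17, 1), (17, 6), (20, 0), (20, 7), (24, 3), (24, 4), (26, 0), (26, 7)]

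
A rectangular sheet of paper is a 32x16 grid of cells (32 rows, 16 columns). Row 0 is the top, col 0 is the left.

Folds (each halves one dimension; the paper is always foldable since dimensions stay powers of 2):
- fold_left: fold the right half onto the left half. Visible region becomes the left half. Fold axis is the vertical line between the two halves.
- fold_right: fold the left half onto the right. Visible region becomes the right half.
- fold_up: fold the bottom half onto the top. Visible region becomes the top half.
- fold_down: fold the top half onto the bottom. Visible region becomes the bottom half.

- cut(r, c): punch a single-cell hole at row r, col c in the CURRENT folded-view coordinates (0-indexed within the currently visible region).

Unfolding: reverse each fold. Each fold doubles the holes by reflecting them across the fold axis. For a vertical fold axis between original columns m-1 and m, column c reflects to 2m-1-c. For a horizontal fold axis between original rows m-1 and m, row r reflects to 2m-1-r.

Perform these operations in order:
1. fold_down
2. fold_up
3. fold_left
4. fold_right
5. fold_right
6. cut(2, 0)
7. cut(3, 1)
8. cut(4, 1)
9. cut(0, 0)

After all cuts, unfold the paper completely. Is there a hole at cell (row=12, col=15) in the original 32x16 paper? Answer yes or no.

Answer: yes

Derivation:
Op 1 fold_down: fold axis h@16; visible region now rows[16,32) x cols[0,16) = 16x16
Op 2 fold_up: fold axis h@24; visible region now rows[16,24) x cols[0,16) = 8x16
Op 3 fold_left: fold axis v@8; visible region now rows[16,24) x cols[0,8) = 8x8
Op 4 fold_right: fold axis v@4; visible region now rows[16,24) x cols[4,8) = 8x4
Op 5 fold_right: fold axis v@6; visible region now rows[16,24) x cols[6,8) = 8x2
Op 6 cut(2, 0): punch at orig (18,6); cuts so far [(18, 6)]; region rows[16,24) x cols[6,8) = 8x2
Op 7 cut(3, 1): punch at orig (19,7); cuts so far [(18, 6), (19, 7)]; region rows[16,24) x cols[6,8) = 8x2
Op 8 cut(4, 1): punch at orig (20,7); cuts so far [(18, 6), (19, 7), (20, 7)]; region rows[16,24) x cols[6,8) = 8x2
Op 9 cut(0, 0): punch at orig (16,6); cuts so far [(16, 6), (18, 6), (19, 7), (20, 7)]; region rows[16,24) x cols[6,8) = 8x2
Unfold 1 (reflect across v@6): 8 holes -> [(16, 5), (16, 6), (18, 5), (18, 6), (19, 4), (19, 7), (20, 4), (20, 7)]
Unfold 2 (reflect across v@4): 16 holes -> [(16, 1), (16, 2), (16, 5), (16, 6), (18, 1), (18, 2), (18, 5), (18, 6), (19, 0), (19, 3), (19, 4), (19, 7), (20, 0), (20, 3), (20, 4), (20, 7)]
Unfold 3 (reflect across v@8): 32 holes -> [(16, 1), (16, 2), (16, 5), (16, 6), (16, 9), (16, 10), (16, 13), (16, 14), (18, 1), (18, 2), (18, 5), (18, 6), (18, 9), (18, 10), (18, 13), (18, 14), (19, 0), (19, 3), (19, 4), (19, 7), (19, 8), (19, 11), (19, 12), (19, 15), (20, 0), (20, 3), (20, 4), (20, 7), (20, 8), (20, 11), (20, 12), (20, 15)]
Unfold 4 (reflect across h@24): 64 holes -> [(16, 1), (16, 2), (16, 5), (16, 6), (16, 9), (16, 10), (16, 13), (16, 14), (18, 1), (18, 2), (18, 5), (18, 6), (18, 9), (18, 10), (18, 13), (18, 14), (19, 0), (19, 3), (19, 4), (19, 7), (19, 8), (19, 11), (19, 12), (19, 15), (20, 0), (20, 3), (20, 4), (20, 7), (20, 8), (20, 11), (20, 12), (20, 15), (27, 0), (27, 3), (27, 4), (27, 7), (27, 8), (27, 11), (27, 12), (27, 15), (28, 0), (28, 3), (28, 4), (28, 7), (28, 8), (28, 11), (28, 12), (28, 15), (29, 1), (29, 2), (29, 5), (29, 6), (29, 9), (29, 10), (29, 13), (29, 14), (31, 1), (31, 2), (31, 5), (31, 6), (31, 9), (31, 10), (31, 13), (31, 14)]
Unfold 5 (reflect across h@16): 128 holes -> [(0, 1), (0, 2), (0, 5), (0, 6), (0, 9), (0, 10), (0, 13), (0, 14), (2, 1), (2, 2), (2, 5), (2, 6), (2, 9), (2, 10), (2, 13), (2, 14), (3, 0), (3, 3), (3, 4), (3, 7), (3, 8), (3, 11), (3, 12), (3, 15), (4, 0), (4, 3), (4, 4), (4, 7), (4, 8), (4, 11), (4, 12), (4, 15), (11, 0), (11, 3), (11, 4), (11, 7), (11, 8), (11, 11), (11, 12), (11, 15), (12, 0), (12, 3), (12, 4), (12, 7), (12, 8), (12, 11), (12, 12), (12, 15), (13, 1), (13, 2), (13, 5), (13, 6), (13, 9), (13, 10), (13, 13), (13, 14), (15, 1), (15, 2), (15, 5), (15, 6), (15, 9), (15, 10), (15, 13), (15, 14), (16, 1), (16, 2), (16, 5), (16, 6), (16, 9), (16, 10), (16, 13), (16, 14), (18, 1), (18, 2), (18, 5), (18, 6), (18, 9), (18, 10), (18, 13), (18, 14), (19, 0), (19, 3), (19, 4), (19, 7), (19, 8), (19, 11), (19, 12), (19, 15), (20, 0), (20, 3), (20, 4), (20, 7), (20, 8), (20, 11), (20, 12), (20, 15), (27, 0), (27, 3), (27, 4), (27, 7), (27, 8), (27, 11), (27, 12), (27, 15), (28, 0), (28, 3), (28, 4), (28, 7), (28, 8), (28, 11), (28, 12), (28, 15), (29, 1), (29, 2), (29, 5), (29, 6), (29, 9), (29, 10), (29, 13), (29, 14), (31, 1), (31, 2), (31, 5), (31, 6), (31, 9), (31, 10), (31, 13), (31, 14)]
Holes: [(0, 1), (0, 2), (0, 5), (0, 6), (0, 9), (0, 10), (0, 13), (0, 14), (2, 1), (2, 2), (2, 5), (2, 6), (2, 9), (2, 10), (2, 13), (2, 14), (3, 0), (3, 3), (3, 4), (3, 7), (3, 8), (3, 11), (3, 12), (3, 15), (4, 0), (4, 3), (4, 4), (4, 7), (4, 8), (4, 11), (4, 12), (4, 15), (11, 0), (11, 3), (11, 4), (11, 7), (11, 8), (11, 11), (11, 12), (11, 15), (12, 0), (12, 3), (12, 4), (12, 7), (12, 8), (12, 11), (12, 12), (12, 15), (13, 1), (13, 2), (13, 5), (13, 6), (13, 9), (13, 10), (13, 13), (13, 14), (15, 1), (15, 2), (15, 5), (15, 6), (15, 9), (15, 10), (15, 13), (15, 14), (16, 1), (16, 2), (16, 5), (16, 6), (16, 9), (16, 10), (16, 13), (16, 14), (18, 1), (18, 2), (18, 5), (18, 6), (18, 9), (18, 10), (18, 13), (18, 14), (19, 0), (19, 3), (19, 4), (19, 7), (19, 8), (19, 11), (19, 12), (19, 15), (20, 0), (20, 3), (20, 4), (20, 7), (20, 8), (20, 11), (20, 12), (20, 15), (27, 0), (27, 3), (27, 4), (27, 7), (27, 8), (27, 11), (27, 12), (27, 15), (28, 0), (28, 3), (28, 4), (28, 7), (28, 8), (28, 11), (28, 12), (28, 15), (29, 1), (29, 2), (29, 5), (29, 6), (29, 9), (29, 10), (29, 13), (29, 14), (31, 1), (31, 2), (31, 5), (31, 6), (31, 9), (31, 10), (31, 13), (31, 14)]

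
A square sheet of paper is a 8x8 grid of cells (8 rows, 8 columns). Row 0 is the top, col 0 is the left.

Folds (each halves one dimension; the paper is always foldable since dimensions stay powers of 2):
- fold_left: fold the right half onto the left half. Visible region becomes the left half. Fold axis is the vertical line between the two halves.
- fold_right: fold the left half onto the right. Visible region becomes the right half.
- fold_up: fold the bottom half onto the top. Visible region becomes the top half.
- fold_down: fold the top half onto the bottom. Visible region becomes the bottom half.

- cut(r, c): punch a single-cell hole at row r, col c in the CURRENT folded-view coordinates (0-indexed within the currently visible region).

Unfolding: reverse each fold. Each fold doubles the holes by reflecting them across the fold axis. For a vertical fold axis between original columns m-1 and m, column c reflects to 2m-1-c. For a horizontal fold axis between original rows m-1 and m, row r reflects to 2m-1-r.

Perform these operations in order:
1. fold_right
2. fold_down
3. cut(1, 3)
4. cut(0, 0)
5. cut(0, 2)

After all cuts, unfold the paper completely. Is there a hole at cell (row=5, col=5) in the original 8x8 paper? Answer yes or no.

Op 1 fold_right: fold axis v@4; visible region now rows[0,8) x cols[4,8) = 8x4
Op 2 fold_down: fold axis h@4; visible region now rows[4,8) x cols[4,8) = 4x4
Op 3 cut(1, 3): punch at orig (5,7); cuts so far [(5, 7)]; region rows[4,8) x cols[4,8) = 4x4
Op 4 cut(0, 0): punch at orig (4,4); cuts so far [(4, 4), (5, 7)]; region rows[4,8) x cols[4,8) = 4x4
Op 5 cut(0, 2): punch at orig (4,6); cuts so far [(4, 4), (4, 6), (5, 7)]; region rows[4,8) x cols[4,8) = 4x4
Unfold 1 (reflect across h@4): 6 holes -> [(2, 7), (3, 4), (3, 6), (4, 4), (4, 6), (5, 7)]
Unfold 2 (reflect across v@4): 12 holes -> [(2, 0), (2, 7), (3, 1), (3, 3), (3, 4), (3, 6), (4, 1), (4, 3), (4, 4), (4, 6), (5, 0), (5, 7)]
Holes: [(2, 0), (2, 7), (3, 1), (3, 3), (3, 4), (3, 6), (4, 1), (4, 3), (4, 4), (4, 6), (5, 0), (5, 7)]

Answer: no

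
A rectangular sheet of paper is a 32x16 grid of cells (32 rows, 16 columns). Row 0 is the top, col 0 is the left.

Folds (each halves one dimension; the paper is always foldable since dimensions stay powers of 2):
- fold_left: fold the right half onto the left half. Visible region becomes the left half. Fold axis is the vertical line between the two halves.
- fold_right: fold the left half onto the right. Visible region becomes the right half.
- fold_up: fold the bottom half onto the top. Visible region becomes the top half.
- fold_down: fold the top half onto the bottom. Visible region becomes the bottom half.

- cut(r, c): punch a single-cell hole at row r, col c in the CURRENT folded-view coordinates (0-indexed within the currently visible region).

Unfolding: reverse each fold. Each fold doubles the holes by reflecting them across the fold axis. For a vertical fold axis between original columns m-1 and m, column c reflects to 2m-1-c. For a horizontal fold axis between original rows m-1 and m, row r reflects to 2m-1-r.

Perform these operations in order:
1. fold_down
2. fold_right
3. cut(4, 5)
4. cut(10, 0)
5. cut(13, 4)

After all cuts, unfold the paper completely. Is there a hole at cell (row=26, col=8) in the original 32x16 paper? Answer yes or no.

Op 1 fold_down: fold axis h@16; visible region now rows[16,32) x cols[0,16) = 16x16
Op 2 fold_right: fold axis v@8; visible region now rows[16,32) x cols[8,16) = 16x8
Op 3 cut(4, 5): punch at orig (20,13); cuts so far [(20, 13)]; region rows[16,32) x cols[8,16) = 16x8
Op 4 cut(10, 0): punch at orig (26,8); cuts so far [(20, 13), (26, 8)]; region rows[16,32) x cols[8,16) = 16x8
Op 5 cut(13, 4): punch at orig (29,12); cuts so far [(20, 13), (26, 8), (29, 12)]; region rows[16,32) x cols[8,16) = 16x8
Unfold 1 (reflect across v@8): 6 holes -> [(20, 2), (20, 13), (26, 7), (26, 8), (29, 3), (29, 12)]
Unfold 2 (reflect across h@16): 12 holes -> [(2, 3), (2, 12), (5, 7), (5, 8), (11, 2), (11, 13), (20, 2), (20, 13), (26, 7), (26, 8), (29, 3), (29, 12)]
Holes: [(2, 3), (2, 12), (5, 7), (5, 8), (11, 2), (11, 13), (20, 2), (20, 13), (26, 7), (26, 8), (29, 3), (29, 12)]

Answer: yes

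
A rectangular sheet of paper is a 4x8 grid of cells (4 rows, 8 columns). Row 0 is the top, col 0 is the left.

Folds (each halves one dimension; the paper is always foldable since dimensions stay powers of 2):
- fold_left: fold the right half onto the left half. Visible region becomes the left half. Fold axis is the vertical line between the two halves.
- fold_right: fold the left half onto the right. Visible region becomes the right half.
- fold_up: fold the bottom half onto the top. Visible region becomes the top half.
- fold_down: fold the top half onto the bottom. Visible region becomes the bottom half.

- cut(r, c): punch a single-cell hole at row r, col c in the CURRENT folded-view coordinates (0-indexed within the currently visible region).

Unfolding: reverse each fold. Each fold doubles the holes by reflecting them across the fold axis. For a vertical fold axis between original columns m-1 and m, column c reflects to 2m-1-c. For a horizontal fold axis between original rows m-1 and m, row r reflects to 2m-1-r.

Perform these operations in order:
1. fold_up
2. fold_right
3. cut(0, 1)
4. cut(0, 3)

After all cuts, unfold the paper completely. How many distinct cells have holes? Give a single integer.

Answer: 8

Derivation:
Op 1 fold_up: fold axis h@2; visible region now rows[0,2) x cols[0,8) = 2x8
Op 2 fold_right: fold axis v@4; visible region now rows[0,2) x cols[4,8) = 2x4
Op 3 cut(0, 1): punch at orig (0,5); cuts so far [(0, 5)]; region rows[0,2) x cols[4,8) = 2x4
Op 4 cut(0, 3): punch at orig (0,7); cuts so far [(0, 5), (0, 7)]; region rows[0,2) x cols[4,8) = 2x4
Unfold 1 (reflect across v@4): 4 holes -> [(0, 0), (0, 2), (0, 5), (0, 7)]
Unfold 2 (reflect across h@2): 8 holes -> [(0, 0), (0, 2), (0, 5), (0, 7), (3, 0), (3, 2), (3, 5), (3, 7)]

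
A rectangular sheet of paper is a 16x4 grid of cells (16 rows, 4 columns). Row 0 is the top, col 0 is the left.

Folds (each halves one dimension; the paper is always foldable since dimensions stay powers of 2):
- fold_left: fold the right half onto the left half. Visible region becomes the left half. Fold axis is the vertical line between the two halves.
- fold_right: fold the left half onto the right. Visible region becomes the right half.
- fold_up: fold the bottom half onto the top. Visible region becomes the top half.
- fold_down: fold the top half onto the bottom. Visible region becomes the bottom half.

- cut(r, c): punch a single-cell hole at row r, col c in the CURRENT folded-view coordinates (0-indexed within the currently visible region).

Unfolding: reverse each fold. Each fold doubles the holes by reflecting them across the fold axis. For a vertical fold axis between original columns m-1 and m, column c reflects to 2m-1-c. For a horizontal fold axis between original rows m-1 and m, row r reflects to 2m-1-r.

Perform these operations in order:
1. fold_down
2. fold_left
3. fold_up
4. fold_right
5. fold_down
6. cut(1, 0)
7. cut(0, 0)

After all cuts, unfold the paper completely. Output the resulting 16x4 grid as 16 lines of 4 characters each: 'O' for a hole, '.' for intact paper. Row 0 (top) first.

Op 1 fold_down: fold axis h@8; visible region now rows[8,16) x cols[0,4) = 8x4
Op 2 fold_left: fold axis v@2; visible region now rows[8,16) x cols[0,2) = 8x2
Op 3 fold_up: fold axis h@12; visible region now rows[8,12) x cols[0,2) = 4x2
Op 4 fold_right: fold axis v@1; visible region now rows[8,12) x cols[1,2) = 4x1
Op 5 fold_down: fold axis h@10; visible region now rows[10,12) x cols[1,2) = 2x1
Op 6 cut(1, 0): punch at orig (11,1); cuts so far [(11, 1)]; region rows[10,12) x cols[1,2) = 2x1
Op 7 cut(0, 0): punch at orig (10,1); cuts so far [(10, 1), (11, 1)]; region rows[10,12) x cols[1,2) = 2x1
Unfold 1 (reflect across h@10): 4 holes -> [(8, 1), (9, 1), (10, 1), (11, 1)]
Unfold 2 (reflect across v@1): 8 holes -> [(8, 0), (8, 1), (9, 0), (9, 1), (10, 0), (10, 1), (11, 0), (11, 1)]
Unfold 3 (reflect across h@12): 16 holes -> [(8, 0), (8, 1), (9, 0), (9, 1), (10, 0), (10, 1), (11, 0), (11, 1), (12, 0), (12, 1), (13, 0), (13, 1), (14, 0), (14, 1), (15, 0), (15, 1)]
Unfold 4 (reflect across v@2): 32 holes -> [(8, 0), (8, 1), (8, 2), (8, 3), (9, 0), (9, 1), (9, 2), (9, 3), (10, 0), (10, 1), (10, 2), (10, 3), (11, 0), (11, 1), (11, 2), (11, 3), (12, 0), (12, 1), (12, 2), (12, 3), (13, 0), (13, 1), (13, 2), (13, 3), (14, 0), (14, 1), (14, 2), (14, 3), (15, 0), (15, 1), (15, 2), (15, 3)]
Unfold 5 (reflect across h@8): 64 holes -> [(0, 0), (0, 1), (0, 2), (0, 3), (1, 0), (1, 1), (1, 2), (1, 3), (2, 0), (2, 1), (2, 2), (2, 3), (3, 0), (3, 1), (3, 2), (3, 3), (4, 0), (4, 1), (4, 2), (4, 3), (5, 0), (5, 1), (5, 2), (5, 3), (6, 0), (6, 1), (6, 2), (6, 3), (7, 0), (7, 1), (7, 2), (7, 3), (8, 0), (8, 1), (8, 2), (8, 3), (9, 0), (9, 1), (9, 2), (9, 3), (10, 0), (10, 1), (10, 2), (10, 3), (11, 0), (11, 1), (11, 2), (11, 3), (12, 0), (12, 1), (12, 2), (12, 3), (13, 0), (13, 1), (13, 2), (13, 3), (14, 0), (14, 1), (14, 2), (14, 3), (15, 0), (15, 1), (15, 2), (15, 3)]

Answer: OOOO
OOOO
OOOO
OOOO
OOOO
OOOO
OOOO
OOOO
OOOO
OOOO
OOOO
OOOO
OOOO
OOOO
OOOO
OOOO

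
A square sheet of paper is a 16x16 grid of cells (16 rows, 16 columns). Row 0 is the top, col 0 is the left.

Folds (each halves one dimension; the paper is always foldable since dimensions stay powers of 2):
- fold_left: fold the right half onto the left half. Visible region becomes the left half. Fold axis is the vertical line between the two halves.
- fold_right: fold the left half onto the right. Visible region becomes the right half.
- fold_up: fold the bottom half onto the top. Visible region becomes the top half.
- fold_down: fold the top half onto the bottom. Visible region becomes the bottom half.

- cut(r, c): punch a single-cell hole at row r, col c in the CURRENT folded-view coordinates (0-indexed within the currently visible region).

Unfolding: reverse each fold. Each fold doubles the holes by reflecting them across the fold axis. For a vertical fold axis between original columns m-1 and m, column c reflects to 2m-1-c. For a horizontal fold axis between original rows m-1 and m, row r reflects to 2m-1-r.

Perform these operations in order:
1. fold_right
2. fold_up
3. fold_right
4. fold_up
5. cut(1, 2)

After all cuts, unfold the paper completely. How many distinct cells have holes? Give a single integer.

Answer: 16

Derivation:
Op 1 fold_right: fold axis v@8; visible region now rows[0,16) x cols[8,16) = 16x8
Op 2 fold_up: fold axis h@8; visible region now rows[0,8) x cols[8,16) = 8x8
Op 3 fold_right: fold axis v@12; visible region now rows[0,8) x cols[12,16) = 8x4
Op 4 fold_up: fold axis h@4; visible region now rows[0,4) x cols[12,16) = 4x4
Op 5 cut(1, 2): punch at orig (1,14); cuts so far [(1, 14)]; region rows[0,4) x cols[12,16) = 4x4
Unfold 1 (reflect across h@4): 2 holes -> [(1, 14), (6, 14)]
Unfold 2 (reflect across v@12): 4 holes -> [(1, 9), (1, 14), (6, 9), (6, 14)]
Unfold 3 (reflect across h@8): 8 holes -> [(1, 9), (1, 14), (6, 9), (6, 14), (9, 9), (9, 14), (14, 9), (14, 14)]
Unfold 4 (reflect across v@8): 16 holes -> [(1, 1), (1, 6), (1, 9), (1, 14), (6, 1), (6, 6), (6, 9), (6, 14), (9, 1), (9, 6), (9, 9), (9, 14), (14, 1), (14, 6), (14, 9), (14, 14)]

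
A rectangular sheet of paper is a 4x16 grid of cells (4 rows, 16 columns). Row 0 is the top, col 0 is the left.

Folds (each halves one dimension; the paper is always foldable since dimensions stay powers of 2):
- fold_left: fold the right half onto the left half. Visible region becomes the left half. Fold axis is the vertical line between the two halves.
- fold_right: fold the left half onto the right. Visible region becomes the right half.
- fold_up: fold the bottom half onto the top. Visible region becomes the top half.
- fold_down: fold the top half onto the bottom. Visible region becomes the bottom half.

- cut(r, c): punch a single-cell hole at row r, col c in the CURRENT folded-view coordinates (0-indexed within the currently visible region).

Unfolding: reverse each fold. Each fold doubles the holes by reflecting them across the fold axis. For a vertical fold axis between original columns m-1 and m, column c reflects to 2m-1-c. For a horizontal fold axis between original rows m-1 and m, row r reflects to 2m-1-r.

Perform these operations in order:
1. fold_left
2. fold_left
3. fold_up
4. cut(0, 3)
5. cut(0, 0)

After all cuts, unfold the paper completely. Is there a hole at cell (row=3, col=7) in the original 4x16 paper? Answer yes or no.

Answer: yes

Derivation:
Op 1 fold_left: fold axis v@8; visible region now rows[0,4) x cols[0,8) = 4x8
Op 2 fold_left: fold axis v@4; visible region now rows[0,4) x cols[0,4) = 4x4
Op 3 fold_up: fold axis h@2; visible region now rows[0,2) x cols[0,4) = 2x4
Op 4 cut(0, 3): punch at orig (0,3); cuts so far [(0, 3)]; region rows[0,2) x cols[0,4) = 2x4
Op 5 cut(0, 0): punch at orig (0,0); cuts so far [(0, 0), (0, 3)]; region rows[0,2) x cols[0,4) = 2x4
Unfold 1 (reflect across h@2): 4 holes -> [(0, 0), (0, 3), (3, 0), (3, 3)]
Unfold 2 (reflect across v@4): 8 holes -> [(0, 0), (0, 3), (0, 4), (0, 7), (3, 0), (3, 3), (3, 4), (3, 7)]
Unfold 3 (reflect across v@8): 16 holes -> [(0, 0), (0, 3), (0, 4), (0, 7), (0, 8), (0, 11), (0, 12), (0, 15), (3, 0), (3, 3), (3, 4), (3, 7), (3, 8), (3, 11), (3, 12), (3, 15)]
Holes: [(0, 0), (0, 3), (0, 4), (0, 7), (0, 8), (0, 11), (0, 12), (0, 15), (3, 0), (3, 3), (3, 4), (3, 7), (3, 8), (3, 11), (3, 12), (3, 15)]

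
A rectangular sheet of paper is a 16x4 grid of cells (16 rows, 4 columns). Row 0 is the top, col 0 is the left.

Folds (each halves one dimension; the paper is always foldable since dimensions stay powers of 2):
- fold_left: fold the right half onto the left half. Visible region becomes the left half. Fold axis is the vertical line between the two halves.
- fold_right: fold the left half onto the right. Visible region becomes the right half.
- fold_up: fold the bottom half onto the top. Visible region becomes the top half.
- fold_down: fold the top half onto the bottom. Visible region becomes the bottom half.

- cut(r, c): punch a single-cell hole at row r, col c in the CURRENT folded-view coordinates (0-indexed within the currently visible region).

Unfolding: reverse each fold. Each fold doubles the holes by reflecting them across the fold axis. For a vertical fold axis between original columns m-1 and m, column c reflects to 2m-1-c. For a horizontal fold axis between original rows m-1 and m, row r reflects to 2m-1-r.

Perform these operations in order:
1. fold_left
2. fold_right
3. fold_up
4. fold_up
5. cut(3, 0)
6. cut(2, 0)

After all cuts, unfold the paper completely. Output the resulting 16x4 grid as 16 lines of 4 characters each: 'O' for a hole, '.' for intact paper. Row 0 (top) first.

Answer: ....
....
OOOO
OOOO
OOOO
OOOO
....
....
....
....
OOOO
OOOO
OOOO
OOOO
....
....

Derivation:
Op 1 fold_left: fold axis v@2; visible region now rows[0,16) x cols[0,2) = 16x2
Op 2 fold_right: fold axis v@1; visible region now rows[0,16) x cols[1,2) = 16x1
Op 3 fold_up: fold axis h@8; visible region now rows[0,8) x cols[1,2) = 8x1
Op 4 fold_up: fold axis h@4; visible region now rows[0,4) x cols[1,2) = 4x1
Op 5 cut(3, 0): punch at orig (3,1); cuts so far [(3, 1)]; region rows[0,4) x cols[1,2) = 4x1
Op 6 cut(2, 0): punch at orig (2,1); cuts so far [(2, 1), (3, 1)]; region rows[0,4) x cols[1,2) = 4x1
Unfold 1 (reflect across h@4): 4 holes -> [(2, 1), (3, 1), (4, 1), (5, 1)]
Unfold 2 (reflect across h@8): 8 holes -> [(2, 1), (3, 1), (4, 1), (5, 1), (10, 1), (11, 1), (12, 1), (13, 1)]
Unfold 3 (reflect across v@1): 16 holes -> [(2, 0), (2, 1), (3, 0), (3, 1), (4, 0), (4, 1), (5, 0), (5, 1), (10, 0), (10, 1), (11, 0), (11, 1), (12, 0), (12, 1), (13, 0), (13, 1)]
Unfold 4 (reflect across v@2): 32 holes -> [(2, 0), (2, 1), (2, 2), (2, 3), (3, 0), (3, 1), (3, 2), (3, 3), (4, 0), (4, 1), (4, 2), (4, 3), (5, 0), (5, 1), (5, 2), (5, 3), (10, 0), (10, 1), (10, 2), (10, 3), (11, 0), (11, 1), (11, 2), (11, 3), (12, 0), (12, 1), (12, 2), (12, 3), (13, 0), (13, 1), (13, 2), (13, 3)]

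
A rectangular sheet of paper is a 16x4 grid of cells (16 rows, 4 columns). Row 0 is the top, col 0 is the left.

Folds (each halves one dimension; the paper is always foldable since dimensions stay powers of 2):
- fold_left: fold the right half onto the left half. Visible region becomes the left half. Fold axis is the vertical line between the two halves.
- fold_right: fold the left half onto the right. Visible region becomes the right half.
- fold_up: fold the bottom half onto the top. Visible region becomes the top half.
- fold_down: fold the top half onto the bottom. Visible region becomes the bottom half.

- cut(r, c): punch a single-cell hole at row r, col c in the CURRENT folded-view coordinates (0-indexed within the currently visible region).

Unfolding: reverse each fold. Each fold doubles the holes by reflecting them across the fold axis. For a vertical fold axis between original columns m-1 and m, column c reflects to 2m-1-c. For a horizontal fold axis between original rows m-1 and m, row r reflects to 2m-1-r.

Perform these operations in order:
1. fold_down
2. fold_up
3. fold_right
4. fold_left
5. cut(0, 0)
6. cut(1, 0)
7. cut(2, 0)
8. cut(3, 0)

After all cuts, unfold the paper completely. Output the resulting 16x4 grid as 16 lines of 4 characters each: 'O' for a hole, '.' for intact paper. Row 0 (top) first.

Op 1 fold_down: fold axis h@8; visible region now rows[8,16) x cols[0,4) = 8x4
Op 2 fold_up: fold axis h@12; visible region now rows[8,12) x cols[0,4) = 4x4
Op 3 fold_right: fold axis v@2; visible region now rows[8,12) x cols[2,4) = 4x2
Op 4 fold_left: fold axis v@3; visible region now rows[8,12) x cols[2,3) = 4x1
Op 5 cut(0, 0): punch at orig (8,2); cuts so far [(8, 2)]; region rows[8,12) x cols[2,3) = 4x1
Op 6 cut(1, 0): punch at orig (9,2); cuts so far [(8, 2), (9, 2)]; region rows[8,12) x cols[2,3) = 4x1
Op 7 cut(2, 0): punch at orig (10,2); cuts so far [(8, 2), (9, 2), (10, 2)]; region rows[8,12) x cols[2,3) = 4x1
Op 8 cut(3, 0): punch at orig (11,2); cuts so far [(8, 2), (9, 2), (10, 2), (11, 2)]; region rows[8,12) x cols[2,3) = 4x1
Unfold 1 (reflect across v@3): 8 holes -> [(8, 2), (8, 3), (9, 2), (9, 3), (10, 2), (10, 3), (11, 2), (11, 3)]
Unfold 2 (reflect across v@2): 16 holes -> [(8, 0), (8, 1), (8, 2), (8, 3), (9, 0), (9, 1), (9, 2), (9, 3), (10, 0), (10, 1), (10, 2), (10, 3), (11, 0), (11, 1), (11, 2), (11, 3)]
Unfold 3 (reflect across h@12): 32 holes -> [(8, 0), (8, 1), (8, 2), (8, 3), (9, 0), (9, 1), (9, 2), (9, 3), (10, 0), (10, 1), (10, 2), (10, 3), (11, 0), (11, 1), (11, 2), (11, 3), (12, 0), (12, 1), (12, 2), (12, 3), (13, 0), (13, 1), (13, 2), (13, 3), (14, 0), (14, 1), (14, 2), (14, 3), (15, 0), (15, 1), (15, 2), (15, 3)]
Unfold 4 (reflect across h@8): 64 holes -> [(0, 0), (0, 1), (0, 2), (0, 3), (1, 0), (1, 1), (1, 2), (1, 3), (2, 0), (2, 1), (2, 2), (2, 3), (3, 0), (3, 1), (3, 2), (3, 3), (4, 0), (4, 1), (4, 2), (4, 3), (5, 0), (5, 1), (5, 2), (5, 3), (6, 0), (6, 1), (6, 2), (6, 3), (7, 0), (7, 1), (7, 2), (7, 3), (8, 0), (8, 1), (8, 2), (8, 3), (9, 0), (9, 1), (9, 2), (9, 3), (10, 0), (10, 1), (10, 2), (10, 3), (11, 0), (11, 1), (11, 2), (11, 3), (12, 0), (12, 1), (12, 2), (12, 3), (13, 0), (13, 1), (13, 2), (13, 3), (14, 0), (14, 1), (14, 2), (14, 3), (15, 0), (15, 1), (15, 2), (15, 3)]

Answer: OOOO
OOOO
OOOO
OOOO
OOOO
OOOO
OOOO
OOOO
OOOO
OOOO
OOOO
OOOO
OOOO
OOOO
OOOO
OOOO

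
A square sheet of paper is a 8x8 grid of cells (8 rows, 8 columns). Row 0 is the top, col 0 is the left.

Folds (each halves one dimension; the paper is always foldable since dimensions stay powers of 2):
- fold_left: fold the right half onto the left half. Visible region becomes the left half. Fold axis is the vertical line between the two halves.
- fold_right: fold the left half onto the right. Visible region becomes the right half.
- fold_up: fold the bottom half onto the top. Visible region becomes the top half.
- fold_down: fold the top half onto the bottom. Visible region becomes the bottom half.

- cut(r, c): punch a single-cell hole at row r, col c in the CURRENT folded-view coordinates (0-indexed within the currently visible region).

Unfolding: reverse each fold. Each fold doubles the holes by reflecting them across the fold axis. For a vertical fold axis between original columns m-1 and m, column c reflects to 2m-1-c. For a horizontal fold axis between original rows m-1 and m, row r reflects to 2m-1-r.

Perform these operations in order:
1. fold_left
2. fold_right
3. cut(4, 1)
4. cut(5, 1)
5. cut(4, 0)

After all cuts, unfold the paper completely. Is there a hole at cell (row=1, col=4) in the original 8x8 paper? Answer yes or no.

Op 1 fold_left: fold axis v@4; visible region now rows[0,8) x cols[0,4) = 8x4
Op 2 fold_right: fold axis v@2; visible region now rows[0,8) x cols[2,4) = 8x2
Op 3 cut(4, 1): punch at orig (4,3); cuts so far [(4, 3)]; region rows[0,8) x cols[2,4) = 8x2
Op 4 cut(5, 1): punch at orig (5,3); cuts so far [(4, 3), (5, 3)]; region rows[0,8) x cols[2,4) = 8x2
Op 5 cut(4, 0): punch at orig (4,2); cuts so far [(4, 2), (4, 3), (5, 3)]; region rows[0,8) x cols[2,4) = 8x2
Unfold 1 (reflect across v@2): 6 holes -> [(4, 0), (4, 1), (4, 2), (4, 3), (5, 0), (5, 3)]
Unfold 2 (reflect across v@4): 12 holes -> [(4, 0), (4, 1), (4, 2), (4, 3), (4, 4), (4, 5), (4, 6), (4, 7), (5, 0), (5, 3), (5, 4), (5, 7)]
Holes: [(4, 0), (4, 1), (4, 2), (4, 3), (4, 4), (4, 5), (4, 6), (4, 7), (5, 0), (5, 3), (5, 4), (5, 7)]

Answer: no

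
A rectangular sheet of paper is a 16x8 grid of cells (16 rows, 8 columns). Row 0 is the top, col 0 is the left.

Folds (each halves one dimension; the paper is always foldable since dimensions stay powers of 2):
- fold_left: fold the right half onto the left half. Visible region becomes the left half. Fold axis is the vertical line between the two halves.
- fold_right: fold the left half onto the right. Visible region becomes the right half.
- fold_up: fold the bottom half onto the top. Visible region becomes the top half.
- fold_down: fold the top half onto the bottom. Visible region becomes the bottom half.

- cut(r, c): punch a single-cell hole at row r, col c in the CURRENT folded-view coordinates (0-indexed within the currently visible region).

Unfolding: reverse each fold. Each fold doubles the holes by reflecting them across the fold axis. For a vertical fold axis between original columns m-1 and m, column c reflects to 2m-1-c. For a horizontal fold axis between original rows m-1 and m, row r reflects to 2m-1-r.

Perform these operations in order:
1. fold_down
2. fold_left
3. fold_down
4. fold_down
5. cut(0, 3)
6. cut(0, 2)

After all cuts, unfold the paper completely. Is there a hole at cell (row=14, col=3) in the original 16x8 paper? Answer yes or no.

Answer: yes

Derivation:
Op 1 fold_down: fold axis h@8; visible region now rows[8,16) x cols[0,8) = 8x8
Op 2 fold_left: fold axis v@4; visible region now rows[8,16) x cols[0,4) = 8x4
Op 3 fold_down: fold axis h@12; visible region now rows[12,16) x cols[0,4) = 4x4
Op 4 fold_down: fold axis h@14; visible region now rows[14,16) x cols[0,4) = 2x4
Op 5 cut(0, 3): punch at orig (14,3); cuts so far [(14, 3)]; region rows[14,16) x cols[0,4) = 2x4
Op 6 cut(0, 2): punch at orig (14,2); cuts so far [(14, 2), (14, 3)]; region rows[14,16) x cols[0,4) = 2x4
Unfold 1 (reflect across h@14): 4 holes -> [(13, 2), (13, 3), (14, 2), (14, 3)]
Unfold 2 (reflect across h@12): 8 holes -> [(9, 2), (9, 3), (10, 2), (10, 3), (13, 2), (13, 3), (14, 2), (14, 3)]
Unfold 3 (reflect across v@4): 16 holes -> [(9, 2), (9, 3), (9, 4), (9, 5), (10, 2), (10, 3), (10, 4), (10, 5), (13, 2), (13, 3), (13, 4), (13, 5), (14, 2), (14, 3), (14, 4), (14, 5)]
Unfold 4 (reflect across h@8): 32 holes -> [(1, 2), (1, 3), (1, 4), (1, 5), (2, 2), (2, 3), (2, 4), (2, 5), (5, 2), (5, 3), (5, 4), (5, 5), (6, 2), (6, 3), (6, 4), (6, 5), (9, 2), (9, 3), (9, 4), (9, 5), (10, 2), (10, 3), (10, 4), (10, 5), (13, 2), (13, 3), (13, 4), (13, 5), (14, 2), (14, 3), (14, 4), (14, 5)]
Holes: [(1, 2), (1, 3), (1, 4), (1, 5), (2, 2), (2, 3), (2, 4), (2, 5), (5, 2), (5, 3), (5, 4), (5, 5), (6, 2), (6, 3), (6, 4), (6, 5), (9, 2), (9, 3), (9, 4), (9, 5), (10, 2), (10, 3), (10, 4), (10, 5), (13, 2), (13, 3), (13, 4), (13, 5), (14, 2), (14, 3), (14, 4), (14, 5)]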